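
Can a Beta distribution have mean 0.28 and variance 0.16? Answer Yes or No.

The Beta variance bound is σ² < μ(1−μ).
Here μ(1−μ) = 0.28×0.72 = 0.2016, and 0.16 < 0.2016.

Yes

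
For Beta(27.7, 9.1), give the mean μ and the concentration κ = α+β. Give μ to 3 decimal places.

κ = α+β = 27.7+9.1 = 36.8; μ = α/κ = 27.7/36.8 = 0.753.

μ = 0.753, κ = 36.8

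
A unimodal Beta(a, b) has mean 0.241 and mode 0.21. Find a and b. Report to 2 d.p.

With s = a+b: μ = a/s and mode = (a−1)/(s−2). Eliminating a = μs,
μs − 1 = m(s−2) ⇒ s(μ−m) = 1−2m ⇒ s = 0.58/0.031 = 18.7097.
So a = μs = 4.51, b = (1−μ)s = 14.20.

a = 4.51, b = 14.20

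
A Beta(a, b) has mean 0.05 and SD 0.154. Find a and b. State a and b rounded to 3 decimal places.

a = 0.050, b = 0.953

σ² = 0.154² = 0.023716.
With s = a+b, Var = μ(1−μ)/(s+1), so s+1 = (0.05×0.95)/0.023716 = 2.0029 and s = 1.0029.
a = μs = 0.050, b = (1−μ)s = 0.953.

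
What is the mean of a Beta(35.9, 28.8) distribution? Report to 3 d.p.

0.555

E[X] = α/(α+β) = 35.9/64.7 = 0.555.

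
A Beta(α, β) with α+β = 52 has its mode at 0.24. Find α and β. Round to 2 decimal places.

α = 13.00, β = 39.00

Mode = (α−1)/(κ−2) with κ = α+β, so α−1 = 0.24·50 = 12.00.
α = 13.00; β = κ − α = 39.00.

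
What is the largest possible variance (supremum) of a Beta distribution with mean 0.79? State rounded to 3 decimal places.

Var = μ(1−μ)/(α+β+1), which approaches μ(1−μ) as α+β → 0.
So the supremum is μ(1−μ) = 0.79×0.21 = 0.166.

0.166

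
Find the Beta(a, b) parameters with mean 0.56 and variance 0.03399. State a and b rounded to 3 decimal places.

Let s = a+b. The Beta variance is μ(1−μ)/(s+1).
So s+1 = μ(1−μ)/σ² = (0.56×0.44)/0.03399 = 0.2464/0.03399 = 7.2492, giving s = 6.2492.
Then a = μs = 0.56×6.2492 = 3.500 and b = (1−μ)s = 0.44×6.2492 = 2.750.

a = 3.500, b = 2.750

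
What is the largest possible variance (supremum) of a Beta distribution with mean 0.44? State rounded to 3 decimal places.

For fixed mean μ the Beta variance is μ(1−μ)/(α+β+1), increasing as α+β decreases.
Its least upper bound (not attained) is μ(1−μ) = 0.44·0.56 = 0.246.

0.246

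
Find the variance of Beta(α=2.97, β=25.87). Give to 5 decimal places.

α+β = 28.84 and αβ = 76.8339, so Var = αβ/[(α+β)²(α+β+1)] = 76.8339/24819.288704 = 0.00310.

0.00310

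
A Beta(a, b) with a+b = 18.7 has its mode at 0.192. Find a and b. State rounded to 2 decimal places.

a = 4.21, b = 14.49

For a,b>1 the mode is (a−1)/(a+b−2), so a = mode·(κ−2)+1 = 0.192×16.7+1 = 4.21.
And b = (1−mode)·(κ−2)+1 = 0.808×16.7+1 = 14.49.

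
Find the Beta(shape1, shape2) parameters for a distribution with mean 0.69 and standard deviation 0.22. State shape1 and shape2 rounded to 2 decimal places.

σ² = 0.22² = 0.0484.
With s = shape1+shape2, Var = μ(1−μ)/(s+1), so s+1 = (0.69×0.31)/0.0484 = 4.4194 and s = 3.4194.
shape1 = μs = 2.36, shape2 = (1−μ)s = 1.06.

shape1 = 2.36, shape2 = 1.06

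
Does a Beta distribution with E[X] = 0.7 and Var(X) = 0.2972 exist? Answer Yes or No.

No

For any Beta, Var(X) < E[X]·(1−E[X]).
Here μ(1−μ) = 0.7×0.3 = 0.21, and 0.2972 ≥ 0.21.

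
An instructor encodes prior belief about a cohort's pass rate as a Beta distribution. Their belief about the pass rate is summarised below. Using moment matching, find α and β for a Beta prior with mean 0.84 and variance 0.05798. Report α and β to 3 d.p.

α = 1.107, β = 0.211

By moment matching, α+β = μ(1−μ)/σ² − 1 = (0.84·0.16)/0.05798 − 1 = 2.3180 − 1 = 1.3180.
Since α/(α+β) = μ, α = 0.84·1.3180 = 1.107 and β = 0.16·1.3180 = 0.211.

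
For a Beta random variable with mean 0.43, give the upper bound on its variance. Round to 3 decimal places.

For fixed mean μ the Beta variance is μ(1−μ)/(α+β+1), increasing as α+β decreases.
Its least upper bound (not attained) is μ(1−μ) = 0.43·0.57 = 0.245.

0.245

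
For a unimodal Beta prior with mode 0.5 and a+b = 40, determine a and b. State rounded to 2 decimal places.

a = 20.00, b = 20.00

For a,b>1 the mode is (a−1)/(a+b−2), so a = mode·(κ−2)+1 = 0.5×38+1 = 20.00.
And b = (1−mode)·(κ−2)+1 = 0.5×38+1 = 20.00.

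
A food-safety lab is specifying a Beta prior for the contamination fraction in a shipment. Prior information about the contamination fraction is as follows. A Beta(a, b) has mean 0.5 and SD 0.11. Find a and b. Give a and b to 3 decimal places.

a = 9.831, b = 9.831

First σ² = 0.0121. Setting a = μn, b = (1−μ)n with n = a+b,
μ(1−μ)/(n+1) = 0.0121 ⇒ n+1 = 0.25/0.0121 = 20.6612 ⇒ n = 19.6612.
Hence a = 0.5×19.6612 = 9.831, b = 0.5×19.6612 = 9.831.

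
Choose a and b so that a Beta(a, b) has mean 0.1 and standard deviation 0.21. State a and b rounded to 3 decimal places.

Variance = 0.21² = 0.0441. The moment-matching identity a+b = μ(1−μ)/Var − 1 gives
a+b = 0.09/0.0441 − 1 = 1.0408, so a = μ·1.0408 = 0.104 and b = (1−μ)·1.0408 = 0.937.

a = 0.104, b = 0.937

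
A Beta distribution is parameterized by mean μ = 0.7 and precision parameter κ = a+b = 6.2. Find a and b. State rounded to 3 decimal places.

a = 4.340, b = 1.860

a = μκ = 0.7×6.2 = 4.340 and b = (1−μ)κ = 0.3×6.2 = 1.860.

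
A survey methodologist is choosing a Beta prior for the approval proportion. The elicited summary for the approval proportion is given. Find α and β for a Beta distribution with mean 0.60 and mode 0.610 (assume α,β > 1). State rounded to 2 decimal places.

α = 13.20, β = 8.80

Let s = α+β. Mean gives α = μs = 0.60s; mode gives (α−1)/(s−2) = 0.610.
Substituting: 0.60s − 1 = 0.610(s−2) = 0.610s − 1.220, so -0.010s = -0.220 and s = 22.0000.
Then α = 0.60×22.0000 = 13.20 and β = s−α = 8.80.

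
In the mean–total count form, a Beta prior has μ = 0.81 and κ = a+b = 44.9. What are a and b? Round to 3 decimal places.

Split κ in proportion μ : (1−μ): a = 0.81·44.9 = 36.369, b = 44.9 − 36.369 = 8.531.

a = 36.369, b = 8.531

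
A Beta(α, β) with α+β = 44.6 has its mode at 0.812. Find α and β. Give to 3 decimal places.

α = 35.591, β = 9.009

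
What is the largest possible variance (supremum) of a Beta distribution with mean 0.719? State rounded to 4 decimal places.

0.2020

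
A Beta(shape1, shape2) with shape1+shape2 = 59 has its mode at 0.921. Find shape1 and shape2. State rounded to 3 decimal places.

Since the density peak of Beta(shape1,shape2) is at (shape1−1)/(shape1+shape2−2),
shape1 = 1 + 0.921(59−2) = 53.497 and shape2 = 59 − 53.497 = 5.503.

shape1 = 53.497, shape2 = 5.503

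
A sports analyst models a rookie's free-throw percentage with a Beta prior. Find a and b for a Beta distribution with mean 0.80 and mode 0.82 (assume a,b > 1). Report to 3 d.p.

a = 25.600, b = 6.400

With s = a+b: μ = a/s and mode = (a−1)/(s−2). Eliminating a = μs,
μs − 1 = m(s−2) ⇒ s(μ−m) = 1−2m ⇒ s = -0.64/-0.02 = 32.0000.
So a = μs = 25.600, b = (1−μ)s = 6.400.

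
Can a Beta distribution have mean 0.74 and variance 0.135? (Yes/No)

The Beta variance bound is σ² < μ(1−μ).
Here μ(1−μ) = 0.74×0.26 = 0.1924, and 0.135 < 0.1924.

Yes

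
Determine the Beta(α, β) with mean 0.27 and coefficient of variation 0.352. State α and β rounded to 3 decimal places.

Var = (CV·μ)² = (0.352×0.27)² = 0.009033.
α+β = μ(1−μ)/Var − 1 = 0.1971/0.009033 − 1 = 20.8210.
Thus α = 0.27·20.8210 = 5.622 and β = 0.73·20.8210 = 15.199.

α = 5.622, β = 15.199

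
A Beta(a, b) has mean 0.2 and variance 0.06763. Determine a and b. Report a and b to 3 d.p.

a = 0.273, b = 1.093

Write ν = a+b; then a = μν and Var = μ(1−μ)/(ν+1).
ν = μ(1−μ)/Var − 1 = 0.16/0.06763 − 1 = 1.3658.
a = 0.2·1.3658 = 0.273, b = 0.8·1.3658 = 1.093.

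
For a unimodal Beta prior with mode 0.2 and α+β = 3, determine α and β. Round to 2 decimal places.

Mode = (α−1)/(κ−2) with κ = α+β, so α−1 = 0.2·1 = 0.20.
α = 1.20; β = κ − α = 1.80.

α = 1.20, β = 1.80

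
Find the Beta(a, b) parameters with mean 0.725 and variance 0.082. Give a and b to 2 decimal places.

a = 1.04, b = 0.39

Write ν = a+b; then a = μν and Var = μ(1−μ)/(ν+1).
ν = μ(1−μ)/Var − 1 = 0.199375/0.082 − 1 = 1.4314.
a = 0.725·1.4314 = 1.04, b = 0.275·1.4314 = 0.39.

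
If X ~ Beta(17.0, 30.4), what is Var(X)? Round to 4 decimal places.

α+β = 47.4 and αβ = 516.80, so Var = αβ/[(α+β)²(α+β+1)] = 516.80/108743.184 = 0.0048.

0.0048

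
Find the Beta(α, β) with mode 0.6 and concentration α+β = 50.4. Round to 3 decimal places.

α = 30.040, β = 20.360

For α,β>1 the mode is (α−1)/(α+β−2), so α = mode·(κ−2)+1 = 0.6×48.4+1 = 30.040.
And β = (1−mode)·(κ−2)+1 = 0.4×48.4+1 = 20.360.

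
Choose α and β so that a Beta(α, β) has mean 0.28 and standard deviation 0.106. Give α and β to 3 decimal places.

α = 4.744, β = 12.198

Variance = 0.106² = 0.011236. The moment-matching identity α+β = μ(1−μ)/Var − 1 gives
α+β = 0.2016/0.011236 − 1 = 16.9423, so α = μ·16.9423 = 4.744 and β = (1−μ)·16.9423 = 12.198.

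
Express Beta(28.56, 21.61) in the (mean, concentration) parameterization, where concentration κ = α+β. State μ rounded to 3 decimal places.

μ = 0.569, κ = 50.17

κ = α+β = 28.56+21.61 = 50.17; μ = α/κ = 28.56/50.17 = 0.569.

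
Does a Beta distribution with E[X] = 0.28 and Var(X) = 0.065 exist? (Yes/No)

Yes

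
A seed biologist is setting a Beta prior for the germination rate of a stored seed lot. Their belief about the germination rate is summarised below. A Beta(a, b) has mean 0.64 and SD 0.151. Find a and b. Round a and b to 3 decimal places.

a = 5.827, b = 3.278

Variance = 0.151² = 0.022801. The moment-matching identity a+b = μ(1−μ)/Var − 1 gives
a+b = 0.2304/0.022801 − 1 = 9.1048, so a = μ·9.1048 = 5.827 and b = (1−μ)·9.1048 = 3.278.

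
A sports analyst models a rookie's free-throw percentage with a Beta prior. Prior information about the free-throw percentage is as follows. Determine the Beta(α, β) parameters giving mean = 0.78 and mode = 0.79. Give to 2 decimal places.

α = 45.24, β = 12.76

With s = α+β: μ = α/s and mode = (α−1)/(s−2). Eliminating α = μs,
μs − 1 = m(s−2) ⇒ s(μ−m) = 1−2m ⇒ s = -0.58/-0.01 = 58.0000.
So α = μs = 45.24, β = (1−μ)s = 12.76.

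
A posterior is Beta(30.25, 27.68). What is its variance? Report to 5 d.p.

Var = αβ/[(α+β)²(α+β+1)] = (30.25×27.68)/(57.93²×58.93) = 837.3200/197762.297157 = 0.00423.

0.00423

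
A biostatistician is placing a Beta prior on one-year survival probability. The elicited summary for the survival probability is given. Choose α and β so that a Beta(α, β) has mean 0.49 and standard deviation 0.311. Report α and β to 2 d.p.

σ² = 0.311² = 0.096721.
With s = α+β, Var = μ(1−μ)/(s+1), so s+1 = (0.49×0.51)/0.096721 = 2.5837 and s = 1.5837.
α = μs = 0.78, β = (1−μ)s = 0.81.

α = 0.78, β = 0.81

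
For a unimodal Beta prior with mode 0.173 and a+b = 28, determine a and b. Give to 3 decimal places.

a = 5.498, b = 22.502

Mode = (a−1)/(κ−2) with κ = a+b, so a−1 = 0.173·26 = 4.498.
a = 5.498; b = κ − a = 22.502.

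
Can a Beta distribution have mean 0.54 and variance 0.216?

Yes

A Beta with mean μ has variance μ(1−μ)/(α+β+1) < μ(1−μ).
Here μ(1−μ) = 0.54×0.46 = 0.2484, and 0.216 < 0.2484.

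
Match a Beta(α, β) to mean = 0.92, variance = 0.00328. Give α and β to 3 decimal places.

α = 19.724, β = 1.715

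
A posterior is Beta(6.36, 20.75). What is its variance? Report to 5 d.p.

0.00639

α+β = 27.11 and αβ = 131.9700, so Var = αβ/[(α+β)²(α+β+1)] = 131.9700/20659.503531 = 0.00639.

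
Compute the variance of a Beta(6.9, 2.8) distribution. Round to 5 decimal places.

0.01919

Var = αβ/[(α+β)²(α+β+1)] = (6.9×2.8)/(9.7²×10.7) = 19.32/1006.763 = 0.01919.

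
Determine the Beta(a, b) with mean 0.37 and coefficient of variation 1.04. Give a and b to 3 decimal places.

σ = CV·μ = 1.04×0.37 = 0.38480, so σ² = 0.148071.
s+1 = μ(1−μ)/σ² = 0.2331/0.148071 = 1.5742, so s = a+b = 0.5742.
a = μs = 0.212, b = (1−μ)s = 0.362.

a = 0.212, b = 0.362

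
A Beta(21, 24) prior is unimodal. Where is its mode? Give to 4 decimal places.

The density x^(α−1)(1−x)^(β−1) is maximised at (α−1)/(α+β−2) = 20/43 = 0.4651.

0.4651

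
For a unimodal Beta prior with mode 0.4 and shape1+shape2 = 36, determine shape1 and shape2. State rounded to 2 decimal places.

For shape1,shape2>1 the mode is (shape1−1)/(shape1+shape2−2), so shape1 = mode·(κ−2)+1 = 0.4×34+1 = 14.60.
And shape2 = (1−mode)·(κ−2)+1 = 0.6×34+1 = 21.40.

shape1 = 14.60, shape2 = 21.40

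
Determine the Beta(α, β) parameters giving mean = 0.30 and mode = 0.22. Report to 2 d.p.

α = 2.10, β = 4.90

With s = α+β: μ = α/s and mode = (α−1)/(s−2). Eliminating α = μs,
μs − 1 = m(s−2) ⇒ s(μ−m) = 1−2m ⇒ s = 0.56/0.08 = 7.0000.
So α = μs = 2.10, β = (1−μ)s = 4.90.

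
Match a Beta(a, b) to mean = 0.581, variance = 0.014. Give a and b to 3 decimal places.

Write ν = a+b; then a = μν and Var = μ(1−μ)/(ν+1).
ν = μ(1−μ)/Var − 1 = 0.243439/0.014 − 1 = 16.3885.
a = 0.581·16.3885 = 9.522, b = 0.419·16.3885 = 6.867.

a = 9.522, b = 6.867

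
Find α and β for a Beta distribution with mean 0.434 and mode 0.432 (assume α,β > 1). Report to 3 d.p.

With s = α+β: μ = α/s and mode = (α−1)/(s−2). Eliminating α = μs,
μs − 1 = m(s−2) ⇒ s(μ−m) = 1−2m ⇒ s = 0.136/0.002 = 68.0000.
So α = μs = 29.512, β = (1−μ)s = 38.488.

α = 29.512, β = 38.488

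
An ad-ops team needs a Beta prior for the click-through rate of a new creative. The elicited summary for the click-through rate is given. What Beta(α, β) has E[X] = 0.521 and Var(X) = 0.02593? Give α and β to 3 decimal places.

Let s = α+β. The Beta variance is μ(1−μ)/(s+1).
So s+1 = μ(1−μ)/σ² = (0.521×0.479)/0.02593 = 0.249559/0.02593 = 9.6243, giving s = 8.6243.
Then α = μs = 0.521×8.6243 = 4.493 and β = (1−μ)s = 0.479×8.6243 = 4.131.

α = 4.493, β = 4.131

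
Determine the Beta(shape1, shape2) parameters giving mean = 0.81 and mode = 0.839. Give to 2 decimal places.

shape1 = 18.94, shape2 = 4.44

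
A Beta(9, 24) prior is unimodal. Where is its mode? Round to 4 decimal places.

0.2581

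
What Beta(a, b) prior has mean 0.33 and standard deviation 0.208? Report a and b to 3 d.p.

a = 1.356, b = 2.754

First σ² = 0.043264. Setting a = μn, b = (1−μ)n with n = a+b,
μ(1−μ)/(n+1) = 0.043264 ⇒ n+1 = 0.2211/0.043264 = 5.1105 ⇒ n = 4.1105.
Hence a = 0.33×4.1105 = 1.356, b = 0.67×4.1105 = 2.754.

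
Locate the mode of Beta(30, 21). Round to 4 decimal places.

0.5918

The density x^(α−1)(1−x)^(β−1) is maximised at (α−1)/(α+β−2) = 29/49 = 0.5918.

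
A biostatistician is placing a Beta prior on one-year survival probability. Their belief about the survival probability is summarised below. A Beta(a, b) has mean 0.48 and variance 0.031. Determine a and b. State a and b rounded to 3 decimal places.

By moment matching, a+b = μ(1−μ)/σ² − 1 = (0.48·0.52)/0.031 − 1 = 8.0516 − 1 = 7.0516.
Since a/(a+b) = μ, a = 0.48·7.0516 = 3.385 and b = 0.52·7.0516 = 3.667.

a = 3.385, b = 3.667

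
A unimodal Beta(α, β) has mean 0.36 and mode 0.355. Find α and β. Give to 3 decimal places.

α = 20.880, β = 37.120

With s = α+β: μ = α/s and mode = (α−1)/(s−2). Eliminating α = μs,
μs − 1 = m(s−2) ⇒ s(μ−m) = 1−2m ⇒ s = 0.290/0.005 = 58.0000.
So α = μs = 20.880, β = (1−μ)s = 37.120.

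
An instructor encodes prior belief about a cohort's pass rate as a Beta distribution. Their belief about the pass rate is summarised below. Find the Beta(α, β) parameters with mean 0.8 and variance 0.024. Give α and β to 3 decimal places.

α = 4.533, β = 1.133

Let s = α+β. The Beta variance is μ(1−μ)/(s+1).
So s+1 = μ(1−μ)/σ² = (0.8×0.2)/0.024 = 0.16/0.024 = 6.6667, giving s = 5.6667.
Then α = μs = 0.8×5.6667 = 4.533 and β = (1−μ)s = 0.2×5.6667 = 1.133.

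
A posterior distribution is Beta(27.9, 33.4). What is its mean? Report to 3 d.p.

E[X] = α/(α+β) = 27.9/61.3 = 0.455.

0.455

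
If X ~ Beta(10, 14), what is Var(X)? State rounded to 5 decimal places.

0.00972

α+β = 24 and αβ = 140, so Var = αβ/[(α+β)²(α+β+1)] = 140/14400 = 0.00972.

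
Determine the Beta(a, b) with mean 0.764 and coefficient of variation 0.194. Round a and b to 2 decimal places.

σ = CV·μ = 0.194×0.764 = 0.14822, so σ² = 0.021968.
s+1 = μ(1−μ)/σ² = 0.180304/0.021968 = 8.2076, so s = a+b = 7.2076.
a = μs = 5.51, b = (1−μ)s = 1.70.

a = 5.51, b = 1.70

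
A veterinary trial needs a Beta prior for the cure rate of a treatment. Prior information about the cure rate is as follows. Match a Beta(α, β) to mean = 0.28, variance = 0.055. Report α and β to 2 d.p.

By moment matching, α+β = μ(1−μ)/σ² − 1 = (0.28·0.72)/0.055 − 1 = 3.6655 − 1 = 2.6655.
Since α/(α+β) = μ, α = 0.28·2.6655 = 0.75 and β = 0.72·2.6655 = 1.92.

α = 0.75, β = 1.92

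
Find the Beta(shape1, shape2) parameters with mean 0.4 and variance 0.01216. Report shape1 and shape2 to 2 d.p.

shape1 = 7.49, shape2 = 11.24

By moment matching, shape1+shape2 = μ(1−μ)/σ² − 1 = (0.4·0.6)/0.01216 − 1 = 19.7368 − 1 = 18.7368.
Since shape1/(shape1+shape2) = μ, shape1 = 0.4·18.7368 = 7.49 and shape2 = 0.6·18.7368 = 11.24.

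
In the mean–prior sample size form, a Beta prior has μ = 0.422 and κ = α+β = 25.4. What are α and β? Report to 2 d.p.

α = 10.72, β = 14.68

Split κ in proportion μ : (1−μ): α = 0.422·25.4 = 10.72, β = 25.4 − 10.72 = 14.68.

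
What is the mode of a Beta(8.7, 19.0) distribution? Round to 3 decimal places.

The density x^(α−1)(1−x)^(β−1) is maximised at (α−1)/(α+β−2) = 7.7/25.7 = 0.300.

0.300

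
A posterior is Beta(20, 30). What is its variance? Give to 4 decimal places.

0.0047

α+β = 50 and αβ = 600, so Var = αβ/[(α+β)²(α+β+1)] = 600/127500 = 0.0047.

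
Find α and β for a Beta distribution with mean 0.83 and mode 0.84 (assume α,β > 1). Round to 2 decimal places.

With s = α+β: μ = α/s and mode = (α−1)/(s−2). Eliminating α = μs,
μs − 1 = m(s−2) ⇒ s(μ−m) = 1−2m ⇒ s = -0.68/-0.01 = 68.0000.
So α = μs = 56.44, β = (1−μ)s = 11.56.

α = 56.44, β = 11.56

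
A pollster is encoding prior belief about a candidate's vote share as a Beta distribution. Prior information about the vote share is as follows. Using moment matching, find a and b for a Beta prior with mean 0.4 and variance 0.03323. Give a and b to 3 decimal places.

Write ν = a+b; then a = μν and Var = μ(1−μ)/(ν+1).
ν = μ(1−μ)/Var − 1 = 0.24/0.03323 − 1 = 6.2224.
a = 0.4·6.2224 = 2.489, b = 0.6·6.2224 = 3.733.

a = 2.489, b = 3.733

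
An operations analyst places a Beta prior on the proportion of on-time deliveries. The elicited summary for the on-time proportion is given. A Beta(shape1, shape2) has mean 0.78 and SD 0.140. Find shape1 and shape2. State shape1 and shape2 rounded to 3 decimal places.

shape1 = 6.049, shape2 = 1.706

First σ² = 0.019600. Setting shape1 = μn, shape2 = (1−μ)n with n = shape1+shape2,
μ(1−μ)/(n+1) = 0.019600 ⇒ n+1 = 0.1716/0.019600 = 8.7551 ⇒ n = 7.7551.
Hence shape1 = 0.78×7.7551 = 6.049, shape2 = 0.22×7.7551 = 1.706.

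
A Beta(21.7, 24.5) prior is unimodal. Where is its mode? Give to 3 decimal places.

0.468

The density x^(α−1)(1−x)^(β−1) is maximised at (α−1)/(α+β−2) = 20.7/44.2 = 0.468.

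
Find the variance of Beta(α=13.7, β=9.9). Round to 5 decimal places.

0.00990

μ = 13.7/23.6 = 0.580508; Var = μ(1−μ)/(α+β+1) = 0.2435184/24.6 = 0.00990.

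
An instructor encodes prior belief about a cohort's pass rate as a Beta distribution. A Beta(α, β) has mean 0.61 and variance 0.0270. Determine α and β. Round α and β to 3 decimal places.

Let s = α+β. The Beta variance is μ(1−μ)/(s+1).
So s+1 = μ(1−μ)/σ² = (0.61×0.39)/0.0270 = 0.2379/0.0270 = 8.8111, giving s = 7.8111.
Then α = μs = 0.61×7.8111 = 4.765 and β = (1−μ)s = 0.39×7.8111 = 3.046.

α = 4.765, β = 3.046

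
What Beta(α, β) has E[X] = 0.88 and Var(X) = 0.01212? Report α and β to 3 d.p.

α = 6.787, β = 0.926

Let s = α+β. The Beta variance is μ(1−μ)/(s+1).
So s+1 = μ(1−μ)/σ² = (0.88×0.12)/0.01212 = 0.1056/0.01212 = 8.7129, giving s = 7.7129.
Then α = μs = 0.88×7.7129 = 6.787 and β = (1−μ)s = 0.12×7.7129 = 0.926.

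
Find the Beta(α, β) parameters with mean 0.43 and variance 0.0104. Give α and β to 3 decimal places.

α = 9.704, β = 12.863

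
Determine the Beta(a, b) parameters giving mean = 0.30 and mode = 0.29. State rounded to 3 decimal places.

a = 12.600, b = 29.400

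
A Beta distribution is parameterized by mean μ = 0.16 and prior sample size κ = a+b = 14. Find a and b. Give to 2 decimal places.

Split κ in proportion μ : (1−μ): a = 0.16·14 = 2.24, b = 14 − 2.24 = 11.76.

a = 2.24, b = 11.76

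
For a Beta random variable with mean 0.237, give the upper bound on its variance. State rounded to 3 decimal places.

0.181

For fixed mean μ the Beta variance is μ(1−μ)/(α+β+1), increasing as α+β decreases.
Its least upper bound (not attained) is μ(1−μ) = 0.237·0.763 = 0.181.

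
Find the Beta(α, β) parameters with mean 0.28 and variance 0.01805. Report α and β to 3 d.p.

Write ν = α+β; then α = μν and Var = μ(1−μ)/(ν+1).
ν = μ(1−μ)/Var − 1 = 0.2016/0.01805 − 1 = 10.1690.
α = 0.28·10.1690 = 2.847, β = 0.72·10.1690 = 7.322.

α = 2.847, β = 7.322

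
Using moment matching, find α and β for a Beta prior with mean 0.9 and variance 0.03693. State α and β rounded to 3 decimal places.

Write ν = α+β; then α = μν and Var = μ(1−μ)/(ν+1).
ν = μ(1−μ)/Var − 1 = 0.09/0.03693 − 1 = 1.4370.
α = 0.9·1.4370 = 1.293, β = 0.1·1.4370 = 0.144.

α = 1.293, β = 0.144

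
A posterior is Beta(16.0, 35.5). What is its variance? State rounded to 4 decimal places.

α+β = 51.5 and αβ = 568.00, so Var = αβ/[(α+β)²(α+β+1)] = 568.00/139243.125 = 0.0041.

0.0041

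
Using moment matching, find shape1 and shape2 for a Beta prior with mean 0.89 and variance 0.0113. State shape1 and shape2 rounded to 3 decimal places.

shape1 = 6.821, shape2 = 0.843

By moment matching, shape1+shape2 = μ(1−μ)/σ² − 1 = (0.89·0.11)/0.0113 − 1 = 8.6637 − 1 = 7.6637.
Since shape1/(shape1+shape2) = μ, shape1 = 0.89·7.6637 = 6.821 and shape2 = 0.11·7.6637 = 0.843.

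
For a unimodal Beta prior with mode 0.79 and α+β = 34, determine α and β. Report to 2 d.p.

For α,β>1 the mode is (α−1)/(α+β−2), so α = mode·(κ−2)+1 = 0.79×32+1 = 26.28.
And β = (1−mode)·(κ−2)+1 = 0.21×32+1 = 7.72.

α = 26.28, β = 7.72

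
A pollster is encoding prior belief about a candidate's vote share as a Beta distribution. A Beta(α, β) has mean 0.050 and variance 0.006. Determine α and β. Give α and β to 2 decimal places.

α = 0.35, β = 6.57

By moment matching, α+β = μ(1−μ)/σ² − 1 = (0.050·0.950)/0.006 − 1 = 7.9167 − 1 = 6.9167.
Since α/(α+β) = μ, α = 0.050·6.9167 = 0.35 and β = 0.950·6.9167 = 6.57.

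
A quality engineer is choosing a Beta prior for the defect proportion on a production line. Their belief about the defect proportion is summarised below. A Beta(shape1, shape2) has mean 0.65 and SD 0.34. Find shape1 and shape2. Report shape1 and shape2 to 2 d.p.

shape1 = 0.63, shape2 = 0.34

Variance = 0.34² = 0.1156. The moment-matching identity shape1+shape2 = μ(1−μ)/Var − 1 gives
shape1+shape2 = 0.2275/0.1156 − 1 = 0.9680, so shape1 = μ·0.9680 = 0.63 and shape2 = (1−μ)·0.9680 = 0.34.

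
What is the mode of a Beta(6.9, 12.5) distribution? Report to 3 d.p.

0.339

The density x^(α−1)(1−x)^(β−1) is maximised at (α−1)/(α+β−2) = 5.9/17.4 = 0.339.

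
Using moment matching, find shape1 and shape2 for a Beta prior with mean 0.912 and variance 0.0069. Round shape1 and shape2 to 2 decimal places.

shape1 = 9.70, shape2 = 0.94

By moment matching, shape1+shape2 = μ(1−μ)/σ² − 1 = (0.912·0.088)/0.0069 − 1 = 11.6313 − 1 = 10.6313.
Since shape1/(shape1+shape2) = μ, shape1 = 0.912·10.6313 = 9.70 and shape2 = 0.088·10.6313 = 0.94.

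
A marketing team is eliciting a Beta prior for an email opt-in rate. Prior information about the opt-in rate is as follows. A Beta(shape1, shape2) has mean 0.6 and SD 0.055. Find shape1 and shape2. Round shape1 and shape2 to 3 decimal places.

First σ² = 0.003025. Setting shape1 = μn, shape2 = (1−μ)n with n = shape1+shape2,
μ(1−μ)/(n+1) = 0.003025 ⇒ n+1 = 0.24/0.003025 = 79.3388 ⇒ n = 78.3388.
Hence shape1 = 0.6×78.3388 = 47.003, shape2 = 0.4×78.3388 = 31.336.

shape1 = 47.003, shape2 = 31.336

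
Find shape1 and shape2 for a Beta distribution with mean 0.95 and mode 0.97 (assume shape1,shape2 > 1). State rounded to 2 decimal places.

shape1 = 44.65, shape2 = 2.35

With s = shape1+shape2: μ = shape1/s and mode = (shape1−1)/(s−2). Eliminating shape1 = μs,
μs − 1 = m(s−2) ⇒ s(μ−m) = 1−2m ⇒ s = -0.94/-0.02 = 47.0000.
So shape1 = μs = 44.65, shape2 = (1−μ)s = 2.35.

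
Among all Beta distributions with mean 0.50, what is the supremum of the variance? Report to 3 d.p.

Var = μ(1−μ)/(α+β+1), which approaches μ(1−μ) as α+β → 0.
So the supremum is μ(1−μ) = 0.50×0.50 = 0.250.

0.250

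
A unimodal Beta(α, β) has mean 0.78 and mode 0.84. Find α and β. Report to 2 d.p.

α = 8.84, β = 2.49

Let s = α+β. Mean gives α = μs = 0.78s; mode gives (α−1)/(s−2) = 0.84.
Substituting: 0.78s − 1 = 0.84(s−2) = 0.84s − 1.68, so -0.06s = -0.68 and s = 11.3333.
Then α = 0.78×11.3333 = 8.84 and β = s−α = 2.49.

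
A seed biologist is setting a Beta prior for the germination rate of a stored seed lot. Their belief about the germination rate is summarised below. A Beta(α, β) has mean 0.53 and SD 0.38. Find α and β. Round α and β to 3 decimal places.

α = 0.384, β = 0.341

σ² = 0.38² = 0.1444.
With s = α+β, Var = μ(1−μ)/(s+1), so s+1 = (0.53×0.47)/0.1444 = 1.7251 and s = 0.7251.
α = μs = 0.384, β = (1−μ)s = 0.341.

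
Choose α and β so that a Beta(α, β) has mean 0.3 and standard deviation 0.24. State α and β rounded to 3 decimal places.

α = 0.794, β = 1.852

σ² = 0.24² = 0.0576.
With s = α+β, Var = μ(1−μ)/(s+1), so s+1 = (0.3×0.7)/0.0576 = 3.6458 and s = 2.6458.
α = μs = 0.794, β = (1−μ)s = 1.852.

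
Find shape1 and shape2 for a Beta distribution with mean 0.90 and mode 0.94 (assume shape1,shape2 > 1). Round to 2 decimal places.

Let s = shape1+shape2. Mean gives shape1 = μs = 0.90s; mode gives (shape1−1)/(s−2) = 0.94.
Substituting: 0.90s − 1 = 0.94(s−2) = 0.94s − 1.88, so -0.04s = -0.88 and s = 22.0000.
Then shape1 = 0.90×22.0000 = 19.80 and shape2 = s−shape1 = 2.20.

shape1 = 19.80, shape2 = 2.20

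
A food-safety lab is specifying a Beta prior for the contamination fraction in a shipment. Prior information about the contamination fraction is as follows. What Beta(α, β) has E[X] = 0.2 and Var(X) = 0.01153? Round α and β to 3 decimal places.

Let s = α+β. The Beta variance is μ(1−μ)/(s+1).
So s+1 = μ(1−μ)/σ² = (0.2×0.8)/0.01153 = 0.16/0.01153 = 13.8768, giving s = 12.8768.
Then α = μs = 0.2×12.8768 = 2.575 and β = (1−μ)s = 0.8×12.8768 = 10.301.

α = 2.575, β = 10.301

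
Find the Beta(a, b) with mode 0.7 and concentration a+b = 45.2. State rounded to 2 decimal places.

For a,b>1 the mode is (a−1)/(a+b−2), so a = mode·(κ−2)+1 = 0.7×43.2+1 = 31.24.
And b = (1−mode)·(κ−2)+1 = 0.3×43.2+1 = 13.96.

a = 31.24, b = 13.96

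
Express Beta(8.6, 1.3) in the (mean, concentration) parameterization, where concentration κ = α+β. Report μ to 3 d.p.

μ = 0.869, κ = 9.9

κ = α+β = 8.6+1.3 = 9.9; μ = α/κ = 8.6/9.9 = 0.869.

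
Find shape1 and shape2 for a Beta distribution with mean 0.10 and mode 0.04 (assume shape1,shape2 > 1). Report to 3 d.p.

shape1 = 1.533, shape2 = 13.800

Let s = shape1+shape2. Mean gives shape1 = μs = 0.10s; mode gives (shape1−1)/(s−2) = 0.04.
Substituting: 0.10s − 1 = 0.04(s−2) = 0.04s − 0.08, so 0.06s = 0.92 and s = 15.3333.
Then shape1 = 0.10×15.3333 = 1.533 and shape2 = s−shape1 = 13.800.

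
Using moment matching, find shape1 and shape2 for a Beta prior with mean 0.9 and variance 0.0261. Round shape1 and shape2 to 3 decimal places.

Write ν = shape1+shape2; then shape1 = μν and Var = μ(1−μ)/(ν+1).
ν = μ(1−μ)/Var − 1 = 0.09/0.0261 − 1 = 2.4483.
shape1 = 0.9·2.4483 = 2.203, shape2 = 0.1·2.4483 = 0.245.

shape1 = 2.203, shape2 = 0.245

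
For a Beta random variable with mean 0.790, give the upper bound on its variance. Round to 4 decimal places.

Var = μ(1−μ)/(α+β+1), which approaches μ(1−μ) as α+β → 0.
So the supremum is μ(1−μ) = 0.790×0.210 = 0.1659.

0.1659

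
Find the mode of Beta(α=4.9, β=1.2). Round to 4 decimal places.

With α,β > 1, mode = (α−1)/(α+β−2) = 3.9/4.1 = 0.9512.

0.9512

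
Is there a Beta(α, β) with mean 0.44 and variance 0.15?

For any Beta, Var(X) < E[X]·(1−E[X]).
Here μ(1−μ) = 0.44×0.56 = 0.2464, and 0.15 < 0.2464.

Yes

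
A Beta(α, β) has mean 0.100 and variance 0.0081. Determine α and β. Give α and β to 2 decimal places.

α = 1.01, β = 9.10

Write ν = α+β; then α = μν and Var = μ(1−μ)/(ν+1).
ν = μ(1−μ)/Var − 1 = 0.090000/0.0081 − 1 = 10.1111.
α = 0.100·10.1111 = 1.01, β = 0.900·10.1111 = 9.10.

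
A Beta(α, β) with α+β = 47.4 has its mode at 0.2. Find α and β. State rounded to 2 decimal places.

α = 10.08, β = 37.32

Since the density peak of Beta(α,β) is at (α−1)/(α+β−2),
α = 1 + 0.2(47.4−2) = 10.08 and β = 47.4 − 10.08 = 37.32.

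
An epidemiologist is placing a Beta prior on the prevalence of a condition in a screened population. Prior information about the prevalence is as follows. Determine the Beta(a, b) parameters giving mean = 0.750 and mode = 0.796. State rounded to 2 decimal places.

a = 9.65, b = 3.22

Let s = a+b. Mean gives a = μs = 0.750s; mode gives (a−1)/(s−2) = 0.796.
Substituting: 0.750s − 1 = 0.796(s−2) = 0.796s − 1.592, so -0.046s = -0.592 and s = 12.8696.
Then a = 0.750×12.8696 = 9.65 and b = s−a = 3.22.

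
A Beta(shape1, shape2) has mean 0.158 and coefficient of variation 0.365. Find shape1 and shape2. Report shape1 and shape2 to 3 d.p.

shape1 = 6.162, shape2 = 32.839

Var = (CV·μ)² = (0.365×0.158)² = 0.003326.
shape1+shape2 = μ(1−μ)/Var − 1 = 0.133036/0.003326 − 1 = 39.0009.
Thus shape1 = 0.158·39.0009 = 6.162 and shape2 = 0.842·39.0009 = 32.839.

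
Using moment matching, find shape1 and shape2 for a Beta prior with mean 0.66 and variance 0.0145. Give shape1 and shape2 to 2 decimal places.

Write ν = shape1+shape2; then shape1 = μν and Var = μ(1−μ)/(ν+1).
ν = μ(1−μ)/Var − 1 = 0.2244/0.0145 − 1 = 14.4759.
shape1 = 0.66·14.4759 = 9.55, shape2 = 0.34·14.4759 = 4.92.

shape1 = 9.55, shape2 = 4.92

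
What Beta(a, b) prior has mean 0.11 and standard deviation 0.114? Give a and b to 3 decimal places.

First σ² = 0.012996. Setting a = μn, b = (1−μ)n with n = a+b,
μ(1−μ)/(n+1) = 0.012996 ⇒ n+1 = 0.0979/0.012996 = 7.5331 ⇒ n = 6.5331.
Hence a = 0.11×6.5331 = 0.719, b = 0.89×6.5331 = 5.814.

a = 0.719, b = 5.814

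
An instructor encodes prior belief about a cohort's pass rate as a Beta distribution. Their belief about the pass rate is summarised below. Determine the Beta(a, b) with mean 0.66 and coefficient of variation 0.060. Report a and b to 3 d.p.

Var = (CV·μ)² = (0.060×0.66)² = 0.001568.
a+b = μ(1−μ)/Var − 1 = 0.2244/0.001568 − 1 = 142.0976.
Thus a = 0.66·142.0976 = 93.784 and b = 0.34·142.0976 = 48.313.

a = 93.784, b = 48.313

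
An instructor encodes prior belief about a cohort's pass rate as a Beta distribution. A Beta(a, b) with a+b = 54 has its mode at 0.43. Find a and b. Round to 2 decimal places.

Mode = (a−1)/(κ−2) with κ = a+b, so a−1 = 0.43·52 = 22.36.
a = 23.36; b = κ − a = 30.64.

a = 23.36, b = 30.64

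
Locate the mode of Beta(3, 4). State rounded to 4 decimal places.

0.4000

With α,β > 1, mode = (α−1)/(α+β−2) = 2/5 = 0.4000.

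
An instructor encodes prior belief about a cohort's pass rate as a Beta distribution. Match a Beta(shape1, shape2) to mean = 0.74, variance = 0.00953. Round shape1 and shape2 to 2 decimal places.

Let s = shape1+shape2. The Beta variance is μ(1−μ)/(s+1).
So s+1 = μ(1−μ)/σ² = (0.74×0.26)/0.00953 = 0.1924/0.00953 = 20.1889, giving s = 19.1889.
Then shape1 = μs = 0.74×19.1889 = 14.20 and shape2 = (1−μ)s = 0.26×19.1889 = 4.99.

shape1 = 14.20, shape2 = 4.99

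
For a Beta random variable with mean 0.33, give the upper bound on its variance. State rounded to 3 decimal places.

0.221

Var = μ(1−μ)/(α+β+1), which approaches μ(1−μ) as α+β → 0.
So the supremum is μ(1−μ) = 0.33×0.67 = 0.221.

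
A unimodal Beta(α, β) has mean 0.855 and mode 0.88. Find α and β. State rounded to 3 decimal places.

α = 25.992, β = 4.408

Let s = α+β. Mean gives α = μs = 0.855s; mode gives (α−1)/(s−2) = 0.88.
Substituting: 0.855s − 1 = 0.88(s−2) = 0.88s − 1.76, so -0.025s = -0.76 and s = 30.4000.
Then α = 0.855×30.4000 = 25.992 and β = s−α = 4.408.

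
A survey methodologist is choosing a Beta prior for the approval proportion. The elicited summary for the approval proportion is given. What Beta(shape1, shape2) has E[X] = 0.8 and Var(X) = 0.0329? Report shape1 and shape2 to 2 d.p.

shape1 = 3.09, shape2 = 0.77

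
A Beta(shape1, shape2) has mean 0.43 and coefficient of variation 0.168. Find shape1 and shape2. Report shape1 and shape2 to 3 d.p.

σ = CV·μ = 0.168×0.43 = 0.07224, so σ² = 0.005219.
s+1 = μ(1−μ)/σ² = 0.2451/0.005219 = 46.9665, so s = shape1+shape2 = 45.9665.
shape1 = μs = 19.766, shape2 = (1−μ)s = 26.201.

shape1 = 19.766, shape2 = 26.201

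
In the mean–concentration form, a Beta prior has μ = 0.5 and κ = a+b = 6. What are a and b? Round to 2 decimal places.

a = μκ = 0.5×6 = 3.00 and b = (1−μ)κ = 0.5×6 = 3.00.

a = 3.00, b = 3.00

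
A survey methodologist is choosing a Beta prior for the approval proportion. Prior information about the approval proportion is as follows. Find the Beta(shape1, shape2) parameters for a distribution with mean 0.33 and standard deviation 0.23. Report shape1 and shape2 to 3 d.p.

Variance = 0.23² = 0.0529. The moment-matching identity shape1+shape2 = μ(1−μ)/Var − 1 gives
shape1+shape2 = 0.2211/0.0529 − 1 = 3.1796, so shape1 = μ·3.1796 = 1.049 and shape2 = (1−μ)·3.1796 = 2.130.

shape1 = 1.049, shape2 = 2.130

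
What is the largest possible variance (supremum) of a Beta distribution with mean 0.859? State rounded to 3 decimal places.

0.121

Var = μ(1−μ)/(α+β+1), which approaches μ(1−μ) as α+β → 0.
So the supremum is μ(1−μ) = 0.859×0.141 = 0.121.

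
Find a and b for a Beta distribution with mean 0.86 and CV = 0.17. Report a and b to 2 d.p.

Var = (CV·μ)² = (0.17×0.86)² = 0.021374.
a+b = μ(1−μ)/Var − 1 = 0.1204/0.021374 − 1 = 4.6329.
Thus a = 0.86·4.6329 = 3.98 and b = 0.14·4.6329 = 0.65.

a = 3.98, b = 0.65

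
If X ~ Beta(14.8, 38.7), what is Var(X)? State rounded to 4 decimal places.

μ = 14.8/53.5 = 0.276636; Var = μ(1−μ)/(α+β+1) = 0.2001083/54.5 = 0.0037.

0.0037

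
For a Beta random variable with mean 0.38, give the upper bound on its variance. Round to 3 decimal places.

0.236

For fixed mean μ the Beta variance is μ(1−μ)/(α+β+1), increasing as α+β decreases.
Its least upper bound (not attained) is μ(1−μ) = 0.38·0.62 = 0.236.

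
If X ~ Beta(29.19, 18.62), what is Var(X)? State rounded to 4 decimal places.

0.0049

α+β = 47.81 and αβ = 543.5178, so Var = αβ/[(α+β)²(α+β+1)] = 543.5178/111569.707641 = 0.0049.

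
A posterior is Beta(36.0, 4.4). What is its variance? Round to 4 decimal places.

0.0023

α+β = 40.4 and αβ = 158.40, so Var = αβ/[(α+β)²(α+β+1)] = 158.40/67571.424 = 0.0023.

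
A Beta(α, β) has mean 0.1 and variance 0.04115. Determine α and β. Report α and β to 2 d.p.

Let s = α+β. The Beta variance is μ(1−μ)/(s+1).
So s+1 = μ(1−μ)/σ² = (0.1×0.9)/0.04115 = 0.09/0.04115 = 2.1871, giving s = 1.1871.
Then α = μs = 0.1×1.1871 = 0.12 and β = (1−μ)s = 0.9×1.1871 = 1.07.

α = 0.12, β = 1.07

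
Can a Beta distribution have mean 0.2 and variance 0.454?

For any Beta, Var(X) < E[X]·(1−E[X]).
Here μ(1−μ) = 0.2×0.8 = 0.16, and 0.454 ≥ 0.16.

No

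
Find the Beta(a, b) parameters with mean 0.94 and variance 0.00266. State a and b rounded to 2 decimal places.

a = 18.99, b = 1.21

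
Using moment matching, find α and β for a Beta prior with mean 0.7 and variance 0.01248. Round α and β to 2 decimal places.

α = 11.08, β = 4.75

By moment matching, α+β = μ(1−μ)/σ² − 1 = (0.7·0.3)/0.01248 − 1 = 16.8269 − 1 = 15.8269.
Since α/(α+β) = μ, α = 0.7·15.8269 = 11.08 and β = 0.3·15.8269 = 4.75.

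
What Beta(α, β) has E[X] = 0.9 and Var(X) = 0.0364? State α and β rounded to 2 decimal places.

α = 1.33, β = 0.15

Write ν = α+β; then α = μν and Var = μ(1−μ)/(ν+1).
ν = μ(1−μ)/Var − 1 = 0.09/0.0364 − 1 = 1.4725.
α = 0.9·1.4725 = 1.33, β = 0.1·1.4725 = 0.15.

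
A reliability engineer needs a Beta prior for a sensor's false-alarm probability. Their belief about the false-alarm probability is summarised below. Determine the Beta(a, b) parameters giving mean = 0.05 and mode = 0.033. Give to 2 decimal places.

With s = a+b: μ = a/s and mode = (a−1)/(s−2). Eliminating a = μs,
μs − 1 = m(s−2) ⇒ s(μ−m) = 1−2m ⇒ s = 0.934/0.017 = 54.9412.
So a = μs = 2.75, b = (1−μ)s = 52.19.

a = 2.75, b = 52.19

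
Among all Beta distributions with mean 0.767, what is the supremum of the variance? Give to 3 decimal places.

Var = μ(1−μ)/(α+β+1), which approaches μ(1−μ) as α+β → 0.
So the supremum is μ(1−μ) = 0.767×0.233 = 0.179.

0.179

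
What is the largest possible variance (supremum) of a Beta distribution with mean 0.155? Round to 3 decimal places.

0.131

Var = μ(1−μ)/(α+β+1), which approaches μ(1−μ) as α+β → 0.
So the supremum is μ(1−μ) = 0.155×0.845 = 0.131.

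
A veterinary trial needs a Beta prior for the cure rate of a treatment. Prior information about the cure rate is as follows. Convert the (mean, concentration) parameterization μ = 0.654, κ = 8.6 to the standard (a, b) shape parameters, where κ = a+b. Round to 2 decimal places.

a = 5.62, b = 2.98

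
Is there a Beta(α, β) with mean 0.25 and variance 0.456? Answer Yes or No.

No

A Beta with mean μ has variance μ(1−μ)/(α+β+1) < μ(1−μ).
Here μ(1−μ) = 0.25×0.75 = 0.1875, and 0.456 ≥ 0.1875.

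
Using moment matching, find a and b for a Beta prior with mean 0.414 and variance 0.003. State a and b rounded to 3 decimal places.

a = 33.065, b = 46.803

Let s = a+b. The Beta variance is μ(1−μ)/(s+1).
So s+1 = μ(1−μ)/σ² = (0.414×0.586)/0.003 = 0.242604/0.003 = 80.8680, giving s = 79.8680.
Then a = μs = 0.414×79.8680 = 33.065 and b = (1−μ)s = 0.586×79.8680 = 46.803.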